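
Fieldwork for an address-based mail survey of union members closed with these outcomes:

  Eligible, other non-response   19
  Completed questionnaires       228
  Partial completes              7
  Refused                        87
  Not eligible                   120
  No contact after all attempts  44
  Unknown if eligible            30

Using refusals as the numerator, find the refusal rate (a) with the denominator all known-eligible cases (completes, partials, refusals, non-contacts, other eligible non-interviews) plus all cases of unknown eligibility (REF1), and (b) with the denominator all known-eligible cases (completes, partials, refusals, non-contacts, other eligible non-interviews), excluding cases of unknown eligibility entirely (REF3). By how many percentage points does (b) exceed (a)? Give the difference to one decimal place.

Top: 87
Denominator: 228 + 7 + 87 + 44 + 19 + 30 = 415
REF1 = 87 / 415 = 0.2096
Denominator: 228 + 7 + 87 + 44 + 19 = 385
REF3 = 87 / 385 = 0.2260
Difference = 22.60 − 20.96 = 1.64 percentage points

1.6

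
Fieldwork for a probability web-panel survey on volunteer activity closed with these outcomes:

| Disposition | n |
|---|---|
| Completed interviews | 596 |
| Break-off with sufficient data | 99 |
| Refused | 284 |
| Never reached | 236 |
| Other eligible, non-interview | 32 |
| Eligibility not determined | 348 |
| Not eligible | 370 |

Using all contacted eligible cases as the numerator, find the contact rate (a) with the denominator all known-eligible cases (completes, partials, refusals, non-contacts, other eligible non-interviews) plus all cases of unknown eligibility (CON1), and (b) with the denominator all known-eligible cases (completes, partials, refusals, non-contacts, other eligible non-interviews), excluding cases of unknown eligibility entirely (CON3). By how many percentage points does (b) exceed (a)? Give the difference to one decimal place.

17.7

Num = 596 + 99 + 284 + 32 = 1011
Denominator = 596 + 99 + 284 + 236 + 32 + 348 = 1595
CON1 = 1011 / 1595 = 0.6339
Denominator = 596 + 99 + 284 + 236 + 32 = 1247
CON3 = 1011 / 1247 = 0.8107
Difference = 81.07 − 63.39 = 17.68 percentage points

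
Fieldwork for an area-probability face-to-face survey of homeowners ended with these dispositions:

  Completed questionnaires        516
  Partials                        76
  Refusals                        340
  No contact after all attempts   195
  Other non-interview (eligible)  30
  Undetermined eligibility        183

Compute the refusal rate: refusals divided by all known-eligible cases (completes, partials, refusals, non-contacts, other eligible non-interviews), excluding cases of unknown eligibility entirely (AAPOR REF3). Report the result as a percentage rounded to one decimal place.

29.4%

Top: 340
Denominator: 516 + 76 + 340 + 195 + 30 = 1157
REF3 = 340 / 1157 = 0.2939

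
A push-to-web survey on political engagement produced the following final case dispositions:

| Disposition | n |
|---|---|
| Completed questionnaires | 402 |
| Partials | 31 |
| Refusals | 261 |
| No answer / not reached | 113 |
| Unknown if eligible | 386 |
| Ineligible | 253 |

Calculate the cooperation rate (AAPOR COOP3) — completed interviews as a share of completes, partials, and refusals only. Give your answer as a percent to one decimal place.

57.9%

Top: 402
Denominator: 402 + 31 + 261 = 694
COOP3 = 402 / 694 = 0.5793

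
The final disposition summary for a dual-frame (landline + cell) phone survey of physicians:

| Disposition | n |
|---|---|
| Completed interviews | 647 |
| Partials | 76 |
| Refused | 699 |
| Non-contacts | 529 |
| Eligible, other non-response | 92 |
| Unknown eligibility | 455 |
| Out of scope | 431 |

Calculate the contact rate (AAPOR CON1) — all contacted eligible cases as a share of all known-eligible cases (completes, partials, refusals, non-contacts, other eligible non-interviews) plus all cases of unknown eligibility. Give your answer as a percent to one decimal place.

Numerator: 647 + 76 + 699 + 92 = 1514
Denominator: 647 + 76 + 699 + 529 + 92 + 455 = 2498
CON1 = 1514 / 2498 = 0.6061

60.6%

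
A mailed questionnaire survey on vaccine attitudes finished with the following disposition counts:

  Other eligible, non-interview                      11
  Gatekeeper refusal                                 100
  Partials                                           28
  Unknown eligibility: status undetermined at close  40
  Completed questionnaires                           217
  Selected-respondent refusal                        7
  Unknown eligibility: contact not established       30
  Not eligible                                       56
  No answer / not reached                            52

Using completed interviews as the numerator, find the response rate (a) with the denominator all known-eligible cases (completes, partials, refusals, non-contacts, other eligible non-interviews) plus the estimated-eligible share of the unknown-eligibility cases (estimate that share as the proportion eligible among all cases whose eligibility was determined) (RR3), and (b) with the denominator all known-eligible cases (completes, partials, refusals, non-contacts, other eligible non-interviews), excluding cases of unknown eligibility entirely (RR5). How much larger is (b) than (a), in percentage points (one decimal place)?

6.8

Refusals = 100 + 7 = 107
Unknown eligibility = 30 + 40 = 70
Num = 217
Determined eligible = 217 + 28 + 107 + 52 + 11 = 415
e = 415 / (415 + 56) = 415 / 471 = 0.8811
Eligible share of unknowns = 0.8811 × 70 = 61.68
Denom = 415 + 61.68 = 476.68
RR3 = 217 / 476.68 = 0.4552
Denom = 217 + 28 + 107 + 52 + 11 = 415
RR5 = 217 / 415 = 0.5229
Difference = 52.29 − 45.52 = 6.77 percentage points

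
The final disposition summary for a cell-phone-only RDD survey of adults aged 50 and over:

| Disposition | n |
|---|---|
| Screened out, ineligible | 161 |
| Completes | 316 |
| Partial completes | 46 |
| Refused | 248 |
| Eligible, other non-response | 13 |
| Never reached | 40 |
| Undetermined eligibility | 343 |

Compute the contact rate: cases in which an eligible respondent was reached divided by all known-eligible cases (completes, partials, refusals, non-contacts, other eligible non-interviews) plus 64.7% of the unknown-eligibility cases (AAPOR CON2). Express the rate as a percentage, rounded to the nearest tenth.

Numerator: 316 + 46 + 248 + 13 = 623
Known eligible: 316 + 46 + 248 + 40 + 13 = 663
e × U: 0.6470 × 343 = 221.92
Denominator: 663 + 221.92 = 884.92
CON2 = 623 / 884.92 = 0.7040

70.4%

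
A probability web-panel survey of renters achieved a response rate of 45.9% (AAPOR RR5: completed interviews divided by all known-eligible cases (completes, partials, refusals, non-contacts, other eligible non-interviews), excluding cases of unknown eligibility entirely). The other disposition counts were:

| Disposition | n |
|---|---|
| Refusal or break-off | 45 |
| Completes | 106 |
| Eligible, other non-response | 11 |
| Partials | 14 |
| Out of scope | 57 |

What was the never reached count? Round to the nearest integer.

RR5 = 106 / D = 0.459
D = 106 / 0.459 = 230.9
Other denominator terms total 176
never reached = 230.9 − 176 ≈ 55

55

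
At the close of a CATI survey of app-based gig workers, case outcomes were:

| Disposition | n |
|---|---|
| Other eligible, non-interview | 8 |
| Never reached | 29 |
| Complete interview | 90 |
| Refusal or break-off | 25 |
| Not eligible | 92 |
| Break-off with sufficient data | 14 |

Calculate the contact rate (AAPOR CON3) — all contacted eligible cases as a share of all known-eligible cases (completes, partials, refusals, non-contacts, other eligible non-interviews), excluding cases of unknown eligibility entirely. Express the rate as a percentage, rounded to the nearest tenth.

Top: 90 + 14 + 25 + 8 = 137
Denom: 90 + 14 + 25 + 29 + 8 = 166
CON3 = 137 / 166 = 0.8253

82.5%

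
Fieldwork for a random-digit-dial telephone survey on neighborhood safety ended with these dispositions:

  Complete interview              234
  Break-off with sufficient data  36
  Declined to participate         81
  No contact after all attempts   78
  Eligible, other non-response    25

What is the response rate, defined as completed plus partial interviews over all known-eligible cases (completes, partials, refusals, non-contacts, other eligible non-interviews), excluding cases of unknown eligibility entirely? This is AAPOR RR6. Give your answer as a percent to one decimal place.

59.5%

Numerator → 234 + 36 = 270
Denominator → 234 + 36 + 81 + 78 + 25 = 454
RR6 = 270 / 454 = 0.5947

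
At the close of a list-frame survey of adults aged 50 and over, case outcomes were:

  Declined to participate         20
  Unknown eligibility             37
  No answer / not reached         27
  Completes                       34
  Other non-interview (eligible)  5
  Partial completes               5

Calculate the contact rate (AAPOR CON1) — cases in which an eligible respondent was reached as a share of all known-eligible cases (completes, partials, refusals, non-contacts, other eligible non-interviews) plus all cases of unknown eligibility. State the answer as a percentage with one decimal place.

Top → 34 + 5 + 20 + 5 = 64
Denom → 34 + 5 + 20 + 27 + 5 + 37 = 128
CON1 = 64 / 128 = 0.5000

50.0%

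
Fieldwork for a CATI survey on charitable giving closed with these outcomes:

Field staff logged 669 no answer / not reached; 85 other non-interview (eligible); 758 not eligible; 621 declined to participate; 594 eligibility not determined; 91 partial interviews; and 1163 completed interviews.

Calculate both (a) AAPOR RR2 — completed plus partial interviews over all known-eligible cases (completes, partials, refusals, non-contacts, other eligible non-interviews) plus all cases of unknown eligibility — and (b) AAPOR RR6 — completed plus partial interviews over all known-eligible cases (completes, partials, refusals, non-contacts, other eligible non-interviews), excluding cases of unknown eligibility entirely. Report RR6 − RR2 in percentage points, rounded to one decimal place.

Numerator = 1163 + 91 = 1254
Denominator = 1163 + 91 + 621 + 669 + 85 + 594 = 3223
RR2 = 1254 / 3223 = 0.3891
Denominator = 1163 + 91 + 621 + 669 + 85 = 2629
RR6 = 1254 / 2629 = 0.4770
Difference = 47.70 − 38.91 = 8.79 percentage points

8.8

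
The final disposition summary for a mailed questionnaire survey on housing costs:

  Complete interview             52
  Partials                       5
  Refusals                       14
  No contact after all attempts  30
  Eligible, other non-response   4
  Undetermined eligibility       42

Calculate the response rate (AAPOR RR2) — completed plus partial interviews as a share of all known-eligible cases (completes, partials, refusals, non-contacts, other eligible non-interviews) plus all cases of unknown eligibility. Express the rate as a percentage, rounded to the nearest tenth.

38.8%

Num: 52 + 5 = 57
Base: 52 + 5 + 14 + 30 + 4 + 42 = 147
RR2 = 57 / 147 = 0.3878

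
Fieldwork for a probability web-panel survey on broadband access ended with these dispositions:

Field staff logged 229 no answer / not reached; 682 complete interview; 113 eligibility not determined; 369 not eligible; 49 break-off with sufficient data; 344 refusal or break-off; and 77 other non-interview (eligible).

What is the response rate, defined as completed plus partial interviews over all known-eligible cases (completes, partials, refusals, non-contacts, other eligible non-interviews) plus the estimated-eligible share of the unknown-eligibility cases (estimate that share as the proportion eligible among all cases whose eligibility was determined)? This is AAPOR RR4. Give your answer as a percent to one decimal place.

49.7%

Top: 682 + 49 = 731
Eligible (known): 682 + 49 + 344 + 229 + 77 = 1381
e = 1381 / (1381 + 369) = 1381 / 1750 = 0.7891
Estimated eligible among unknowns: 0.7891 × 113 = 89.17
Denom: 1381 + 89.17 = 1470.17
RR4 = 731 / 1470.17 = 0.4972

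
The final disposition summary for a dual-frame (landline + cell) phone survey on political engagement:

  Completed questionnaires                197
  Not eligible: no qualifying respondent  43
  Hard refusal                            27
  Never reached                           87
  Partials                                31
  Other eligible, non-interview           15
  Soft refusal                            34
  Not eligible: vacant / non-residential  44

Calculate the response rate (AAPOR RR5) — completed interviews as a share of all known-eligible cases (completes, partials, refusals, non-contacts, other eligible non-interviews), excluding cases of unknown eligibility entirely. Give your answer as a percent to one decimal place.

50.4%

Declined to participate = 27 + 34 = 61
Out of scope = 43 + 44 = 87
Num → 197
Denominator → 197 + 31 + 61 + 87 + 15 = 391
RR5 = 197 / 391 = 0.5038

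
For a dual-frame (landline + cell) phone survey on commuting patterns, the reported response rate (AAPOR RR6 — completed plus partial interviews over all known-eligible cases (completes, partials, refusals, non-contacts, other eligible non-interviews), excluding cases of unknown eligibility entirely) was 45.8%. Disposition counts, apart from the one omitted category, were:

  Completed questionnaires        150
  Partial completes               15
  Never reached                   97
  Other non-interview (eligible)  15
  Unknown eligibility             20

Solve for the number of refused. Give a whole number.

Top → 150 + 15 = 165
RR6 = 165 / D = 0.458
D = 165 / 0.458 = 360.3
Remaining denominator categories sum to 277
refused = 360.3 − 277 ≈ 83

83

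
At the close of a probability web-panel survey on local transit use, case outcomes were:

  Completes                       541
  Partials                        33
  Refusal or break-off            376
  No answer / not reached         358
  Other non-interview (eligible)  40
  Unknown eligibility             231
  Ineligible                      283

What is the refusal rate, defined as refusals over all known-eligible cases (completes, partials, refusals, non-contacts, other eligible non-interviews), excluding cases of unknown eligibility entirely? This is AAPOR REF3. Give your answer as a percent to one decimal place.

27.9%

Top = 376
Base = 541 + 33 + 376 + 358 + 40 = 1348
REF3 = 376 / 1348 = 0.2789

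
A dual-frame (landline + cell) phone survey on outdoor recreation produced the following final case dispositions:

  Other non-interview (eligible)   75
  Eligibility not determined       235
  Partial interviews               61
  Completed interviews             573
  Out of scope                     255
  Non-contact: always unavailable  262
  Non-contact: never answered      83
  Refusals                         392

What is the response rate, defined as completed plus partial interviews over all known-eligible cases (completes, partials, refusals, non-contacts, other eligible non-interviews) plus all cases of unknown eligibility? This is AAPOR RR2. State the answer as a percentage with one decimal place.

Non-contacts = 83 + 262 = 345
Num → 573 + 61 = 634
Base → 573 + 61 + 392 + 345 + 75 + 235 = 1681
RR2 = 634 / 1681 = 0.3772

37.7%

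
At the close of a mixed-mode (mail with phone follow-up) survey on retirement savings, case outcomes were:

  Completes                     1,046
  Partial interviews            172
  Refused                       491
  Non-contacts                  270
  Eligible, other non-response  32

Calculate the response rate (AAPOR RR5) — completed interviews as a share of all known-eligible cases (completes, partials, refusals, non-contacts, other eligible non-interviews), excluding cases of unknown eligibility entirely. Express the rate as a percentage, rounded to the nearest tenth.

52.0%

Top → 1046
Base → 1046 + 172 + 491 + 270 + 32 = 2011
RR5 = 1046 / 2011 = 0.5201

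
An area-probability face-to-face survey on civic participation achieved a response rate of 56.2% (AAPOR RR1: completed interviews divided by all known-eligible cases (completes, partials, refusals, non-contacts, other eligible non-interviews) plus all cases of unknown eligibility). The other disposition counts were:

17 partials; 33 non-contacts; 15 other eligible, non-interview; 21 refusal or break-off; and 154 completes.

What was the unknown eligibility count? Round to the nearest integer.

34

RR1 = 154 / D = 0.562
D = 154 / 0.562 = 274.0
Remaining denominator categories sum to 240
unknown eligibility = 274.0 − 240 ≈ 34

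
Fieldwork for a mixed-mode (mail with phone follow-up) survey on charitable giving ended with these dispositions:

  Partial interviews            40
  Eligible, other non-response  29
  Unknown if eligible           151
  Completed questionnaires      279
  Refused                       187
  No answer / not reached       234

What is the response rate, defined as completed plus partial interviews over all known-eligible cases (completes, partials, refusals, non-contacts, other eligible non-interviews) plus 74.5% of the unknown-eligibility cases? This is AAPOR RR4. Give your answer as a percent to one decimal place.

36.2%

Top: 279 + 40 = 319
Eligible (known): 279 + 40 + 187 + 234 + 29 = 769
e × U: 0.7450 × 151 = 112.50
Denominator: 769 + 112.50 = 881.50
RR4 = 319 / 881.50 = 0.3619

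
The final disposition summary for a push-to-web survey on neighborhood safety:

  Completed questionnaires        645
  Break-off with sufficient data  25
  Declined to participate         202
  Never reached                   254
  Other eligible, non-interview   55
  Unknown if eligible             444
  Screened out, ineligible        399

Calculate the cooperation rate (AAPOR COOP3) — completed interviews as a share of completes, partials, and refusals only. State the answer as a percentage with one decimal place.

Top = 645
Denom = 645 + 25 + 202 = 872
COOP3 = 645 / 872 = 0.7397

74.0%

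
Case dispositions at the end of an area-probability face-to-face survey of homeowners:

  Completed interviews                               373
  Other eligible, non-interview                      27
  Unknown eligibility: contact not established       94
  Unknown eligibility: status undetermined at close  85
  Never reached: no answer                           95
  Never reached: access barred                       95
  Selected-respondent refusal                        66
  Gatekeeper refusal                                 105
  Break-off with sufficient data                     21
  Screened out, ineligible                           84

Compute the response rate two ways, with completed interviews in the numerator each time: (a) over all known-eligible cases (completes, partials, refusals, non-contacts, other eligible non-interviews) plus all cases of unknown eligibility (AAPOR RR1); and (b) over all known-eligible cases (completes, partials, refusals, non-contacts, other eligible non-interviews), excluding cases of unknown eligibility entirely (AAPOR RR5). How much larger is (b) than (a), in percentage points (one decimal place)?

8.9

Declined to participate = 105 + 66 = 171
No answer / not reached = 95 + 95 = 190
Undetermined eligibility = 94 + 85 = 179
Num → 373
Base → 373 + 21 + 171 + 190 + 27 + 179 = 961
RR1 = 373 / 961 = 0.3881
Base → 373 + 21 + 171 + 190 + 27 = 782
RR5 = 373 / 782 = 0.4770
Difference = 47.70 − 38.81 = 8.89 percentage points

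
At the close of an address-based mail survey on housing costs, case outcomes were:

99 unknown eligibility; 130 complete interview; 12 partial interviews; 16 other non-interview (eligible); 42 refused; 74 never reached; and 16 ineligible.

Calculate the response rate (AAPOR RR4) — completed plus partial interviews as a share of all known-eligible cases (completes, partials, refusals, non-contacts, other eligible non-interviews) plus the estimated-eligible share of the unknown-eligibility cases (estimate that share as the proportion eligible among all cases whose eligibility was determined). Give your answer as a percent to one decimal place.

38.6%

Num = 130 + 12 = 142
Known eligible = 130 + 12 + 42 + 74 + 16 = 274
e = 274 / (274 + 16) = 274 / 290 = 0.9448
e × U = 0.9448 × 99 = 93.54
Denom = 274 + 93.54 = 367.54
RR4 = 142 / 367.54 = 0.3864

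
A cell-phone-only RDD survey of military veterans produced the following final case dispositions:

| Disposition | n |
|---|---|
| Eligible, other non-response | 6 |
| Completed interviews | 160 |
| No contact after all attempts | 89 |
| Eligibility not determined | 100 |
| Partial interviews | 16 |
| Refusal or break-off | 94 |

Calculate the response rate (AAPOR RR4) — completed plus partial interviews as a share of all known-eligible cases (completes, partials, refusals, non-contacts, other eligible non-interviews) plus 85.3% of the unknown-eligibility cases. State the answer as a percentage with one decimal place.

39.1%

Numerator → 160 + 16 = 176
Eligible (known) → 160 + 16 + 94 + 89 + 6 = 365
Eligible share of unknowns → 0.8530 × 100 = 85.30
Base → 365 + 85.30 = 450.30
RR4 = 176 / 450.30 = 0.3909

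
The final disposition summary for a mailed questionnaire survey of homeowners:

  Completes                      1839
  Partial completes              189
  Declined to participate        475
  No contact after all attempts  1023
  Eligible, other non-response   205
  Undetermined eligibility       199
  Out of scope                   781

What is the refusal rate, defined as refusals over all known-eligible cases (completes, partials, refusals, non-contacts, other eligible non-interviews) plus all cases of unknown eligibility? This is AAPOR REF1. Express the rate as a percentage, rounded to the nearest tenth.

12.1%

Top → 475
Base → 1839 + 189 + 475 + 1023 + 205 + 199 = 3930
REF1 = 475 / 3930 = 0.1209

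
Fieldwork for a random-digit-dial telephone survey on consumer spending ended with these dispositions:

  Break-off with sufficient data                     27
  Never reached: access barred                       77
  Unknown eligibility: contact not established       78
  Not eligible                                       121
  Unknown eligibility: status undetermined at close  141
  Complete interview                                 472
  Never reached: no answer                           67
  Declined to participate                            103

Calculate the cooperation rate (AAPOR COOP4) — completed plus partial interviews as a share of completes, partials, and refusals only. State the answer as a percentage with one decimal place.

Non-contacts = 67 + 77 = 144
Unknown eligibility = 78 + 141 = 219
Numerator: 472 + 27 = 499
Base: 472 + 27 + 103 = 602
COOP4 = 499 / 602 = 0.8289

82.9%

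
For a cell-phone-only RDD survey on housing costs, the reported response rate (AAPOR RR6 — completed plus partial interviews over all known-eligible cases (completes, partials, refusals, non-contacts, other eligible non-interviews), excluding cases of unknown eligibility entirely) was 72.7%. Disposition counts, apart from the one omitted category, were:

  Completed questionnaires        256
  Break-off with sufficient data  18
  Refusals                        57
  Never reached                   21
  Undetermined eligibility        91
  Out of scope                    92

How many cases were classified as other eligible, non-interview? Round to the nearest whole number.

Num → 256 + 18 = 274
RR6 = 274 / D = 0.727
D = 274 / 0.727 = 376.9
Other denominator terms total 352
other eligible, non-interview = 376.9 − 352 ≈ 25

25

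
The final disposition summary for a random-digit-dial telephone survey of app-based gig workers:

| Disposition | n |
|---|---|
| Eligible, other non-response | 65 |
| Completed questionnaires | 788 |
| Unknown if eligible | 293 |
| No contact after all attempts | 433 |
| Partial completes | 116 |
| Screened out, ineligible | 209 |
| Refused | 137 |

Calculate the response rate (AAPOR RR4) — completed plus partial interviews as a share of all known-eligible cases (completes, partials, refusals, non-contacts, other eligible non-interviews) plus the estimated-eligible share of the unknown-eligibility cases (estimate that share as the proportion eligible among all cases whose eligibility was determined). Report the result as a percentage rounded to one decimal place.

50.3%

Numerator: 788 + 116 = 904
Determined eligible: 788 + 116 + 137 + 433 + 65 = 1539
e = 1539 / (1539 + 209) = 1539 / 1748 = 0.8804
Eligible share of unknowns: 0.8804 × 293 = 257.96
Denom: 1539 + 257.96 = 1796.96
RR4 = 904 / 1796.96 = 0.5031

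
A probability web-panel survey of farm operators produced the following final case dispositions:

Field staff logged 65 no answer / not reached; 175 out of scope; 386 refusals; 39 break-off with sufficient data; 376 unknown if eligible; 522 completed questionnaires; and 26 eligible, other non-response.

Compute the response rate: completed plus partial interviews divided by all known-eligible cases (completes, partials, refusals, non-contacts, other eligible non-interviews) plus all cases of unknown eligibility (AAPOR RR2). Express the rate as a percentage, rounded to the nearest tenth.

Numerator = 522 + 39 = 561
Base = 522 + 39 + 386 + 65 + 26 + 376 = 1414
RR2 = 561 / 1414 = 0.3967

39.7%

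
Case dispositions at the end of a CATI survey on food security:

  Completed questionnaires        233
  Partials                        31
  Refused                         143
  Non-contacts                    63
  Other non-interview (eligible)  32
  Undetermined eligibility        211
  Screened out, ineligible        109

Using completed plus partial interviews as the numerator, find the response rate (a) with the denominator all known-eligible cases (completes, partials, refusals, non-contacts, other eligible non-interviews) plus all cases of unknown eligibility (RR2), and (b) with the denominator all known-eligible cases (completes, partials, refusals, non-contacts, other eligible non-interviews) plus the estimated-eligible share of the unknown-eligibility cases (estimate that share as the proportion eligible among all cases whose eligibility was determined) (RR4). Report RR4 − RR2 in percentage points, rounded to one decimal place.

Num: 233 + 31 = 264
Base: 233 + 31 + 143 + 63 + 32 + 211 = 713
RR2 = 264 / 713 = 0.3703
Known eligible: 233 + 31 + 143 + 63 + 32 = 502
e = 502 / (502 + 109) = 502 / 611 = 0.8216
Estimated eligible among unknowns: 0.8216 × 211 = 173.36
Base: 502 + 173.36 = 675.36
RR4 = 264 / 675.36 = 0.3909
Difference = 39.09 − 37.03 = 2.06 percentage points

2.1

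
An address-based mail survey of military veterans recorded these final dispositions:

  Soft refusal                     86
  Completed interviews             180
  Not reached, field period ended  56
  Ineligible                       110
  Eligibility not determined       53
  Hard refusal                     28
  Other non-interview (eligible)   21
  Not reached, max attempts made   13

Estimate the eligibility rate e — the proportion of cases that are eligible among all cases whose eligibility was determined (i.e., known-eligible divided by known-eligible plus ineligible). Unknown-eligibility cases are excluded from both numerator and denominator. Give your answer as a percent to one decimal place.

Refusals = 28 + 86 = 114
No contact after all attempts = 56 + 13 = 69
Determined eligible → 180 + 114 + 69 + 21 = 384
e = 384 / (384 + 110) = 384 / 494 = 0.7773

77.7%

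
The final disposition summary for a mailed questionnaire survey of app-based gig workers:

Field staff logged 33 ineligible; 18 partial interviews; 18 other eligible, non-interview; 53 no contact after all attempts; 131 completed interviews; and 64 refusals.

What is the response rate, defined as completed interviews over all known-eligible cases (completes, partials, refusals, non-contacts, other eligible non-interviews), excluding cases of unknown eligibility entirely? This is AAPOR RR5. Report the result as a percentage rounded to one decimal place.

46.1%

Top → 131
Base → 131 + 18 + 64 + 53 + 18 = 284
RR5 = 131 / 284 = 0.4613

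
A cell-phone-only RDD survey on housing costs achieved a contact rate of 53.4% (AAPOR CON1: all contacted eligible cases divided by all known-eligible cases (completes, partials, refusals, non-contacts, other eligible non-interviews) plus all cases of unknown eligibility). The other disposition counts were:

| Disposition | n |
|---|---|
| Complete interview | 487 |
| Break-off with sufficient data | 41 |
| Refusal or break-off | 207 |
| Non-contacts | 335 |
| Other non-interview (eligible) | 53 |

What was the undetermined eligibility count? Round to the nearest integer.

353

Num = 487 + 41 + 207 + 53 = 788
CON1 = 788 / D = 0.534
D = 788 / 0.534 = 1475.7
Remaining denominator categories sum to 1123
undetermined eligibility = 1475.7 − 1123 ≈ 353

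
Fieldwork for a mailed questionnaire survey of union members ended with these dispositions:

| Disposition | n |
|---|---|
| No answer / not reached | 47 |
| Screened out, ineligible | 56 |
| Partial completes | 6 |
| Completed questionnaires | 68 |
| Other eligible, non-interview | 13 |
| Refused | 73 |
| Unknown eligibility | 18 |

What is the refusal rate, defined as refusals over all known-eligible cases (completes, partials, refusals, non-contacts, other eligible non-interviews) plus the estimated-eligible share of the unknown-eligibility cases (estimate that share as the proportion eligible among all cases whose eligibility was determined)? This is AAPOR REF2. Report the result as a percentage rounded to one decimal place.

33.0%

Numerator: 73
Known eligible: 68 + 6 + 73 + 47 + 13 = 207
e = 207 / (207 + 56) = 207 / 263 = 0.7871
Eligible share of unknowns: 0.7871 × 18 = 14.17
Denominator: 207 + 14.17 = 221.17
REF2 = 73 / 221.17 = 0.3301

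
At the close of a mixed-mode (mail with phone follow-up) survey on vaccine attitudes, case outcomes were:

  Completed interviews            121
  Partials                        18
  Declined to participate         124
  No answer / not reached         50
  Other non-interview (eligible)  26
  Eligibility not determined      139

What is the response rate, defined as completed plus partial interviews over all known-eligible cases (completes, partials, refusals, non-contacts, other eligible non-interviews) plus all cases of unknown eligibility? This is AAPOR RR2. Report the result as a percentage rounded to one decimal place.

29.1%

Numerator = 121 + 18 = 139
Denominator = 121 + 18 + 124 + 50 + 26 + 139 = 478
RR2 = 139 / 478 = 0.2908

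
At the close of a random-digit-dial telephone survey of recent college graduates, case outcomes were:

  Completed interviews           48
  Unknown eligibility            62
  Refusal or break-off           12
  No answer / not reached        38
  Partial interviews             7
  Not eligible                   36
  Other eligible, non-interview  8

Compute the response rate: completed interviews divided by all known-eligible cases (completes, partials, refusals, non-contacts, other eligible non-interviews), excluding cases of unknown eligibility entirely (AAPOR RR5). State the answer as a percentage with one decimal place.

Num: 48
Base: 48 + 7 + 12 + 38 + 8 = 113
RR5 = 48 / 113 = 0.4248

42.5%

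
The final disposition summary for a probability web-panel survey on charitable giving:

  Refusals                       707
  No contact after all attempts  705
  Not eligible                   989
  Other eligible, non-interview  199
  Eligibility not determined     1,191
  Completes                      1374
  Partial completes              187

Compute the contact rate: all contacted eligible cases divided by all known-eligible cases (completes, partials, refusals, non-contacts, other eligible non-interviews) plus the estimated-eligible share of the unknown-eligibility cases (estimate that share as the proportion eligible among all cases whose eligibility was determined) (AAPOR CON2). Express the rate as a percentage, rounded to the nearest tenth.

60.5%

Num → 1374 + 187 + 707 + 199 = 2467
Determined eligible → 1374 + 187 + 707 + 705 + 199 = 3172
e = 3172 / (3172 + 989) = 3172 / 4161 = 0.7623
Estimated eligible among unknowns → 0.7623 × 1191 = 907.90
Denominator → 3172 + 907.90 = 4079.90
CON2 = 2467 / 4079.90 = 0.6047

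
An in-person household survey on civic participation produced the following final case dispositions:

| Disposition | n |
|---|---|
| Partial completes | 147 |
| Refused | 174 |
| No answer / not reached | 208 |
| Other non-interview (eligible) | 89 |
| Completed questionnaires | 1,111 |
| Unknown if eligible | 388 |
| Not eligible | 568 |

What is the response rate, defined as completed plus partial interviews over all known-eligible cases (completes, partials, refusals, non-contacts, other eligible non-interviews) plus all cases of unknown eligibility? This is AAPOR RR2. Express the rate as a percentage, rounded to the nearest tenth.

59.4%

Num = 1111 + 147 = 1258
Denominator = 1111 + 147 + 174 + 208 + 89 + 388 = 2117
RR2 = 1258 / 2117 = 0.5942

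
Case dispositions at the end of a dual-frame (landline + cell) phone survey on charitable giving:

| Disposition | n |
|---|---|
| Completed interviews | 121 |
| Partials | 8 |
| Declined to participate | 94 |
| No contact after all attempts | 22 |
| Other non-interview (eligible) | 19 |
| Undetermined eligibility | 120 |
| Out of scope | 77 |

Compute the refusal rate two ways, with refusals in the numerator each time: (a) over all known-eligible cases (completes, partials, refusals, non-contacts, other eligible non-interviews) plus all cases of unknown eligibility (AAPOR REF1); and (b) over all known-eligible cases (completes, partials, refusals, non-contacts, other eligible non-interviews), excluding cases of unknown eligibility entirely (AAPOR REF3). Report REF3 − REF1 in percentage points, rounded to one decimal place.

11.1

Top → 94
Denom → 121 + 8 + 94 + 22 + 19 + 120 = 384
REF1 = 94 / 384 = 0.2448
Denom → 121 + 8 + 94 + 22 + 19 = 264
REF3 = 94 / 264 = 0.3561
Difference = 35.61 − 24.48 = 11.13 percentage points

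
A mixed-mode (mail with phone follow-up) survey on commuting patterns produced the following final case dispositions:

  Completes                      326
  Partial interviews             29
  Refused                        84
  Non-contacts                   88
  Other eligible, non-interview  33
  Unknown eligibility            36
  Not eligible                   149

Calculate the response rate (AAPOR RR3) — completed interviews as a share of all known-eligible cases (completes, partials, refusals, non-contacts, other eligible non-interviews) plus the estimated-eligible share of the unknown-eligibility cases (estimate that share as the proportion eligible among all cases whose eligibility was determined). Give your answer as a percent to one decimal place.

Numerator: 326
Determined eligible: 326 + 29 + 84 + 88 + 33 = 560
e = 560 / (560 + 149) = 560 / 709 = 0.7898
e × U: 0.7898 × 36 = 28.43
Denom: 560 + 28.43 = 588.43
RR3 = 326 / 588.43 = 0.5540

55.4%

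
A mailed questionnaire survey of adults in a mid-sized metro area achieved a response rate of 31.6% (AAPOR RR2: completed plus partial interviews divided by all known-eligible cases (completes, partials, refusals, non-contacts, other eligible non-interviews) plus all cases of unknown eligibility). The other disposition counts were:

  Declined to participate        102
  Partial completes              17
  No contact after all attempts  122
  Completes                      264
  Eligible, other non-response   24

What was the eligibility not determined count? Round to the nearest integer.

360

Num = 264 + 17 = 281
RR2 = 281 / D = 0.316
D = 281 / 0.316 = 889.2
Remaining denominator categories sum to 529
eligibility not determined = 889.2 − 529 ≈ 360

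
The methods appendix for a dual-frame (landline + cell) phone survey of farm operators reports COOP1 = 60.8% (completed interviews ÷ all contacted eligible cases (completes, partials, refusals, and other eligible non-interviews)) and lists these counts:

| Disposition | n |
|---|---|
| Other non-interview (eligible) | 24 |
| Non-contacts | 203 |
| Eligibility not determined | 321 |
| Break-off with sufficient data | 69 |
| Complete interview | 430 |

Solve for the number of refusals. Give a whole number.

COOP1 = 430 / D = 0.608
D = 430 / 0.608 = 707.2
Remaining denominator categories sum to 523
refusals = 707.2 − 523 ≈ 184

184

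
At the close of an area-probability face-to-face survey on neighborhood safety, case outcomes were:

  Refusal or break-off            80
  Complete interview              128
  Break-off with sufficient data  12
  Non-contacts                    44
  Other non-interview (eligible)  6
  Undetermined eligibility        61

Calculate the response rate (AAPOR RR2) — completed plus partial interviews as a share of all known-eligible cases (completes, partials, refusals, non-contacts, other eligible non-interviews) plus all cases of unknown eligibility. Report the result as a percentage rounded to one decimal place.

42.3%

Numerator → 128 + 12 = 140
Denom → 128 + 12 + 80 + 44 + 6 + 61 = 331
RR2 = 140 / 331 = 0.4230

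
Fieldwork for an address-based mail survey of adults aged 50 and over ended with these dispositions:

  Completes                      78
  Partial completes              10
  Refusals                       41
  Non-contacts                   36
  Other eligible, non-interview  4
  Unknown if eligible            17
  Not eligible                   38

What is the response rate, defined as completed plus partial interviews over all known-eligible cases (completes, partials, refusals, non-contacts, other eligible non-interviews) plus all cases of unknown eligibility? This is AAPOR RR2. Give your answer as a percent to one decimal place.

Num → 78 + 10 = 88
Base → 78 + 10 + 41 + 36 + 4 + 17 = 186
RR2 = 88 / 186 = 0.4731

47.3%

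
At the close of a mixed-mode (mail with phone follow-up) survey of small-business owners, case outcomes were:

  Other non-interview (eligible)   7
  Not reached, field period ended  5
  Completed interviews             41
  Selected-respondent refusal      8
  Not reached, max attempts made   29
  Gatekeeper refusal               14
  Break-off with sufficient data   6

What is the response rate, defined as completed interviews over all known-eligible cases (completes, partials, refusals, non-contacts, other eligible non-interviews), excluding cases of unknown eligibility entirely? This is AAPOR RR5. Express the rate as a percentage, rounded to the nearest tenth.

37.3%

Declined to participate = 14 + 8 = 22
Non-contacts = 5 + 29 = 34
Top → 41
Base → 41 + 6 + 22 + 34 + 7 = 110
RR5 = 41 / 110 = 0.3727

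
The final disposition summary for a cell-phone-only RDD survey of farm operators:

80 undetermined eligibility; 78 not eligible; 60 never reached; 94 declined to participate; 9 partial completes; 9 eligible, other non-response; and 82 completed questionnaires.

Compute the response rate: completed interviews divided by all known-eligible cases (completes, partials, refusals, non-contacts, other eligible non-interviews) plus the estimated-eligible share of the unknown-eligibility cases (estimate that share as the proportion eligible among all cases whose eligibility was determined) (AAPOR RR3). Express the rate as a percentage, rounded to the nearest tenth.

Numerator → 82
Determined eligible → 82 + 9 + 94 + 60 + 9 = 254
e = 254 / (254 + 78) = 254 / 332 = 0.7651
Eligible share of unknowns → 0.7651 × 80 = 61.21
Base → 254 + 61.21 = 315.21
RR3 = 82 / 315.21 = 0.2601

26.0%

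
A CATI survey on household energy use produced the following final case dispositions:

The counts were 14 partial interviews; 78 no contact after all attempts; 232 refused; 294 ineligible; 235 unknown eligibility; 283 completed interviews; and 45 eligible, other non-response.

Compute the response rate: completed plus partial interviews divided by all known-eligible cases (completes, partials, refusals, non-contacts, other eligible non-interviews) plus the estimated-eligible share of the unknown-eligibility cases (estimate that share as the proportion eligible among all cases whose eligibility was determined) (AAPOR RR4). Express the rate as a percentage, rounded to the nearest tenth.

36.5%

Num: 283 + 14 = 297
Determined eligible: 283 + 14 + 232 + 78 + 45 = 652
e = 652 / (652 + 294) = 652 / 946 = 0.6892
Eligible share of unknowns: 0.6892 × 235 = 161.96
Denominator: 652 + 161.96 = 813.96
RR4 = 297 / 813.96 = 0.3649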